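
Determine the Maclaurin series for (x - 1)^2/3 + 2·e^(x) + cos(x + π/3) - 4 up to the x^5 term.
x^5·(1/60 - √(3)/240) + 5·x^4/48 + x^3·(√(3)/12 + 1/3) + 13·x^2/12 + x·(4/3 - √(3)/2) - 7/6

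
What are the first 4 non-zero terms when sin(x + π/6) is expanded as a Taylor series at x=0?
-√(3)·x^3/12 - x^2/4 + √(3)·x/2 + 1/2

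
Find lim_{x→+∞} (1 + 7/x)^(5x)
As x → +∞: write (1 + 7/x)^(5x) = ((1 + 7/x)^x)^5 → (e^7)^5 = e^35.
Limit = e^(35).

Final answer: e^(35)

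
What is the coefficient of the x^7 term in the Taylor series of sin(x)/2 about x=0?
Expand to order 7: sin(x)/2 = -x^7/10080 + x^5/240 - x^3/12 + x/2 + O(x^8).
The coefficient of x^7 is -1/10080.

Final answer: -1/10080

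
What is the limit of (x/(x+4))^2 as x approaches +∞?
As x → +∞: x/(x+4) = 1/(1 + 4/x) → 1, and the 2nd power of a limit-1 base also → 1.
Limit = 1.

Final answer: 1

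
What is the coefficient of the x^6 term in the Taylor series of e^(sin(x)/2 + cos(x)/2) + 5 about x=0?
Expand to order 6: e^(sin(x)/2 + cos(x)/2) + 5 = 107·x^6·e^(1/2)/9216 + 137·x^5·e^(1/2)/3840 - 7·x^4·e^(1/2)/384 - 3·x^3·e^(1/2)/16 - x^2·e^(1/2)/8 + x·e^(1/2)/2 + e^(1/2) + 5 + O(x^7).
The coefficient of x^6 is 107·e^(1/2)/9216.

Final answer: 107·e^(1/2)/9216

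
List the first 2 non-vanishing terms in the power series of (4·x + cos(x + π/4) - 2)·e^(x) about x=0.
2·x - 2 + √(2)/2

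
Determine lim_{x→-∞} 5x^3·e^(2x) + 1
The product is a 0·∞ indeterminate form at x → -∞.
Rewrite the product as 5x^3 / e^(-2x) (an ∞/∞ form) and apply L'Hôpital, or use the standard hierarchy e^(2|x|) ≫ |x^3| as x → -∞.
The indeterminate product → 0, so the limit = 1.

Final answer: 1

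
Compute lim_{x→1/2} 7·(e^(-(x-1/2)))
Direct substitution at x = 1/2 gives 7.

Final answer: 7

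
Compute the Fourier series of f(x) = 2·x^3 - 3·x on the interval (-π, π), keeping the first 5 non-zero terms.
(-30 + 4·π^2)·sin(x) + (6 - 2·π^2)·sin(2·x) + (-26/9 + 4·π^2/3)·sin(3·x) + (15/8 - π^2)·sin(4·x) + (-174/125 + 4·π^2/5)·sin(5·x)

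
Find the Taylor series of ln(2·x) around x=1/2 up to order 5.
2·(x - 1/2) - 2·(x - 1/2)^2 + 8·(x - 1/2)^3/3 - 4·(x - 1/2)^4 + 32·(x - 1/2)^5/5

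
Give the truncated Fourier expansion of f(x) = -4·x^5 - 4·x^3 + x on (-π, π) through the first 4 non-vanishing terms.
(-910 - 8·π^4 + 152·π^2)·sin(x) + (-16·π^2 + 23 + 4·π^4)·sin(2·x) + (-8·π^4/3 - 122/81 + 88·π^2/27)·sin(3·x) + (-π^2/2 - 5/16 + 2·π^4)·sin(4·x)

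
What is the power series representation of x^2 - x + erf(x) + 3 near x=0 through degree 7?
-x^7/(21·√(π)) + x^5/(5·√(π)) - 2·x^3/(3·√(π)) + x^2 + x·(-1 + 2/√(π)) + 3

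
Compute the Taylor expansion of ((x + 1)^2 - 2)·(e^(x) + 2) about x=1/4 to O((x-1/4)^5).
-7/8 - 7·e^(1/4)/16 + (33·e^(1/4)/16 + 5)·(x - 1/4) + (2 + 105·e^(1/4)/32)·(x - 1/4)^2 + 209·e^(1/4)·(x - 1/4)^3/96 + 115·e^(1/4)·(x - 1/4)^4/128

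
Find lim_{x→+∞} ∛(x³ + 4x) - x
This is an ∞ − ∞ indeterminate form.
Multiply by (A² + AB + B²)/(A² + AB + B²) where A = ∛(x³+4x), B = x to use A³ − B³ = (A−B)(A²+AB+B²); the x³ terms cancel, leaving (4x)/(A²+AB+B²) with denominator ~ 3x², so the limit is 0.
Limit = 0.

Final answer: 0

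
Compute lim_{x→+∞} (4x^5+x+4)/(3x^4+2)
This is an ∞/∞ indeterminate form as x → +∞.
Divide numerator and denominator by x^5 and let the lower-order terms vanish; the numerator's degree 5 exceeds the denominator's degree 4, so the quotient diverges.
Limit = ∞.

Final answer: ∞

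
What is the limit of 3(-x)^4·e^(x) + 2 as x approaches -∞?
The product is a 0·∞ indeterminate form at x → -∞.
Rewrite the product as 3(-x)^4 / e^(-x) (an ∞/∞ form) and apply L'Hôpital, or use the standard hierarchy e^(|x|) ≫ |(-x)^4| as x → -∞.
The indeterminate product → 0, so the limit = 2.

Final answer: 2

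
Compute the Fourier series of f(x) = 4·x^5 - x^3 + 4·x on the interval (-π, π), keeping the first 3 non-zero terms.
(-162·π^2 + 8·π^4 + 980)·sin(x) + (-4·π^4 - 71/2 + 21·π^2)·sin(2·x) + (-178·π^2/27 + 572/81 + 8·π^4/3)·sin(3·x)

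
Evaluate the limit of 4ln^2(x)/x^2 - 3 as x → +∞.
The quotient is an ∞/∞ indeterminate form as x → +∞.
The polynomial denominator x^2 dominates the logarithmic numerator (any positive power of x ≫ ln^2(x) as x → ∞), so the quotient → 0.
Adding the constant: 0 - 3 = -3. Limit = -3.

Final answer: -3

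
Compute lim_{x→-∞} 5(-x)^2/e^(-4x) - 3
The quotient is an ∞/∞ indeterminate form as x → -∞.
Compare growth rates of the dominant terms (exponentials ≫ polynomials ≫ logarithms), or apply L'Hôpital's rule; the quotient → 0.
Adding the constant: 0 - 3 = -3. Limit = -3.

Final answer: -3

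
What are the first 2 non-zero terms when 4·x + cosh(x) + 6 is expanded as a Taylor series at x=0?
4·x + 7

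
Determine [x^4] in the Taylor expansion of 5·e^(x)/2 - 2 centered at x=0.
Expand to order 4: 5·e^(x)/2 - 2 = 5·x^4/48 + 5·x^3/12 + 5·x^2/4 + 5·x/2 + 1/2 + O(x^5).
The coefficient of x^4 is 5/48.

Final answer: 5/48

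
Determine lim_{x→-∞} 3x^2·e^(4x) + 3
The product is a 0·∞ indeterminate form at x → -∞.
Rewrite the product as 3x^2 / e^(-4x) (an ∞/∞ form) and apply L'Hôpital, or use the standard hierarchy e^(4|x|) ≫ |x^2| as x → -∞.
The indeterminate product → 0, so the limit = 3.

Final answer: 3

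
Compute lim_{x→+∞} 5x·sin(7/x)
As x → +∞: let u = 7/x → 0⁺; then 5·x·sin(7/x) = 5·7·sin(u)/u → 5·7·1 = 35.
Limit = 35.

Final answer: 35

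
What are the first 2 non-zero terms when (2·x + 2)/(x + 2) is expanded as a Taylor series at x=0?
x/2 + 1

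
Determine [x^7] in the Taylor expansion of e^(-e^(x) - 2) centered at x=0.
-e^(-3)/560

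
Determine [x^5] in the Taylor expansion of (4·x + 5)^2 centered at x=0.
Expand to order 5: (4·x + 5)^2 = 16·x^2 + 40·x + 25 + O(x^6).
The coefficient of x^5 is 0.

Final answer: 0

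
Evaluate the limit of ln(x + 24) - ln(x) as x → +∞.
This is an ∞ − ∞ indeterminate form.
Combine the logarithms: ln(x+24) − ln(x) = ln((x+24)/(x)) = ln(1 + 24/(x)) → ln(1) = 0.
Limit = 0.

Final answer: 0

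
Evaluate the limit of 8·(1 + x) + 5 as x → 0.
Direct substitution at x = 0 gives 13.

Final answer: 13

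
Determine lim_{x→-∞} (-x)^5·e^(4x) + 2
The product is a 0·∞ indeterminate form at x → -∞.
Rewrite the product as (-x)^5 / e^(-4x) (an ∞/∞ form) and apply L'Hôpital, or use the standard hierarchy e^(4|x|) ≫ |(-x)^5| as x → -∞.
The indeterminate product → 0, so the limit = 2.

Final answer: 2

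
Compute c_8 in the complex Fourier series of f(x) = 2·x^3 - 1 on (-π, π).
Compute the real Fourier coefficients first: a_8 = 0, b_8 = 3/64 - π^2/2.
Then c_8 = (a_8 − i·b_8)/2 = -3·i/128 + i·π^2/4.

Final answer: -3·i/128 + i·π^2/4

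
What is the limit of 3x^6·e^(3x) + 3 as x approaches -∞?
The product is a 0·∞ indeterminate form at x → -∞.
Rewrite the product as 3x^6 / e^(-3x) (an ∞/∞ form) and apply L'Hôpital, or use the standard hierarchy e^(3|x|) ≫ |x^6| as x → -∞.
The indeterminate product → 0, so the limit = 3.

Final answer: 3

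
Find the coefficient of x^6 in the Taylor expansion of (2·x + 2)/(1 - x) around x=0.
Expand to order 6: (2·x + 2)/(1 - x) = 4·x^6 + 4·x^5 + 4·x^4 + 4·x^3 + 4·x^2 + 4·x + 2 + O(x^7).
The coefficient of x^6 is 4.

Final answer: 4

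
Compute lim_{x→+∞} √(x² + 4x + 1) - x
This is an ∞ − ∞ indeterminate form.
Multiply and divide by the conjugate √(x²+4x + 1) + x; the x² terms cancel, leaving (4x + 1)/(√(x²+4x + 1)+x) → 4/2 = 2.
Limit = 2.

Final answer: 2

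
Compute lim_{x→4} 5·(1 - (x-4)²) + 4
Direct substitution at x = 4 gives 9.

Final answer: 9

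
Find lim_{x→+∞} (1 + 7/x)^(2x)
As x → +∞: write (1 + 7/x)^(2x) = ((1 + 7/x)^x)^2 → (e^7)^2 = e^14.
Limit = e^(14).

Final answer: e^(14)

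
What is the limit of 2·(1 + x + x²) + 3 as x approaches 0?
Direct substitution at x = 0 gives 5.

Final answer: 5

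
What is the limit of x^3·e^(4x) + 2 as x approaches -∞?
The product is a 0·∞ indeterminate form at x → -∞.
Rewrite the product as x^3 / e^(-4x) (an ∞/∞ form) and apply L'Hôpital, or use the standard hierarchy e^(4|x|) ≫ |x^3| as x → -∞.
The indeterminate product → 0, so the limit = 2.

Final answer: 2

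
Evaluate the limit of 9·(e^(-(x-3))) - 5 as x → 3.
Direct substitution at x = 3 gives 4.

Final answer: 4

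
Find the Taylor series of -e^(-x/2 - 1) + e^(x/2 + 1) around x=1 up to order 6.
(-1 + e^(3))·e^(-3/2) + (1 + e^(3))·e^(-3/2)·(x - 1)/2 + (-1 + e^(3))·e^(-3/2)·(x - 1)^2/8 + (1 + e^(3))·e^(-3/2)·(x - 1)^3/48 + (-1 + e^(3))·e^(-3/2)·(x - 1)^4/384 + (1 + e^(3))·e^(-3/2)·(x - 1)^5/3840 + (-1 + e^(3))·e^(-3/2)·(x - 1)^6/46080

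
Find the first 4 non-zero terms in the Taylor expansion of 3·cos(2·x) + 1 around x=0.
-4·x^6/15 + 2·x^4 - 6·x^2 + 4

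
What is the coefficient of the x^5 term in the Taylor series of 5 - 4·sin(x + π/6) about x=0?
Expand to order 5: 5 - 4·sin(x + π/6) = -√(3)·x^5/60 - x^4/12 + √(3)·x^3/3 + x^2 - 2·√(3)·x + 3 + O(x^6).
The coefficient of x^5 is -√(3)/60.

Final answer: -√(3)/60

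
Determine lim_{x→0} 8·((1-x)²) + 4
Direct substitution at x = 0 gives 12.

Final answer: 12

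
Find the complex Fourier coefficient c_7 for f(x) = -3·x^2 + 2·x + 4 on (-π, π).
Compute the real Fourier coefficients first: a_7 = 12/49, b_7 = 4/7.
Then c_7 = (a_7 − i·b_7)/2 = 6/49 - 2·i/7.

Final answer: 6/49 - 2·i/7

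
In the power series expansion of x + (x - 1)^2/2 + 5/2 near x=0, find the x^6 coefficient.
Expand to order 6: x + (x - 1)^2/2 + 5/2 = x^2/2 + 3 + O(x^7).
The coefficient of x^6 is 0.

Final answer: 0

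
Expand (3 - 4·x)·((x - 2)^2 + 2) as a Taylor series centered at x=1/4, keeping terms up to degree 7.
81/8 - 109·(x - 1/4)/4 + 16·(x - 1/4)^2 - 4·(x - 1/4)^3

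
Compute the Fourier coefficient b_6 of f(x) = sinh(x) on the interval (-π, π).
b_6 = (1/π) ∫_{-π}^{π} f(x)·sin(6x) dx.
Evaluate the integral (use parity and integration by parts as needed): b_6 = -12·sinh(π)/(37·π).

Final answer: -12·sinh(π)/(37·π)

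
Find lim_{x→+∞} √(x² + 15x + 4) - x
This is an ∞ − ∞ indeterminate form.
Multiply and divide by the conjugate √(x²+15x + 4) + x; the x² terms cancel, leaving (15x + 4)/(√(x²+15x + 4)+x) → 15/2.
Limit = 15/2.

Final answer: 15/2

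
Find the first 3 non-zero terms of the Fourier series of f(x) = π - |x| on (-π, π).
4·cos(x)/π + 4·cos(3·x)/(9·π) + π/2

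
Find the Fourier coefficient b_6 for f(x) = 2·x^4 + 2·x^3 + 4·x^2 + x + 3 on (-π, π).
b_6 = (1/π) ∫_{-π}^{π} f(x)·sin(6x) dx.
Evaluate the integral (use parity and integration by parts as needed): b_6 = -2·π^2/3 - 2/9.

Final answer: -2·π^2/3 - 2/9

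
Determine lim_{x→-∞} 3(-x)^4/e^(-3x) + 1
The quotient is an ∞/∞ indeterminate form as x → -∞.
Compare growth rates of the dominant terms (exponentials ≫ polynomials ≫ logarithms), or apply L'Hôpital's rule; the quotient → 0.
Adding the constant: 0 + 1 = 1. Limit = 1.

Final answer: 1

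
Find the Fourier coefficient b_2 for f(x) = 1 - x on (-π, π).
b_2 = (1/π) ∫_{-π}^{π} f(x)·sin(2x) dx.
Evaluate the integral (use parity and integration by parts as needed): b_2 = 1.

Final answer: 1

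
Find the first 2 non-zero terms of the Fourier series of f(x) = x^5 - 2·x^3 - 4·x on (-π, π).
(-44·π^2 + 2·π^4 + 256)·sin(x) + (-π^4 - 13/2 + 7·π^2)·sin(2·x)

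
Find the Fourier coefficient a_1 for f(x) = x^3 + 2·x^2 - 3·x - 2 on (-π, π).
a_1 = (1/π) ∫_{-π}^{π} f(x)·cos(1x) dx.
Evaluate the integral (use parity and integration by parts as needed): a_1 = -8.

Final answer: -8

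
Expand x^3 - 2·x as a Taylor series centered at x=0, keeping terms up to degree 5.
x^3 - 2·x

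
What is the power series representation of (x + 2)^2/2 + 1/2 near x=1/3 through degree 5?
29/9 + 7·(x - 1/3)/3 + (x - 1/3)^2/2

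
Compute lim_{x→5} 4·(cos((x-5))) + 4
Direct substitution at x = 5 gives 8.

Final answer: 8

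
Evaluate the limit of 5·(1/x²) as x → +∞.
Evaluate the dominant behaviour as x → +∞; each term tends to a finite value or vanishes.
Limit = 0.

Final answer: 0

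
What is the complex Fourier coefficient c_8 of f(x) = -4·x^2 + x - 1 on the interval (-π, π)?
Compute the real Fourier coefficients first: a_8 = -1/4, b_8 = -1/4.
Then c_8 = (a_8 − i·b_8)/2 = -1/8 + i/8.

Final answer: -1/8 + i/8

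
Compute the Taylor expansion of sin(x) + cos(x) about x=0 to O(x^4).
-x^3/6 - x^2/2 + x + 1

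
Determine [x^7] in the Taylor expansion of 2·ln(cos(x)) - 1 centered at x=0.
Expand to order 7: 2·ln(cos(x)) - 1 = -2·x^6/45 - x^4/6 - x^2 - 1 + O(x^8).
The coefficient of x^7 is 0.

Final answer: 0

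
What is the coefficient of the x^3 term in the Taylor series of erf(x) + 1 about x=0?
Expand to order 3: erf(x) + 1 = -2·x^3/(3·√(π)) + 2·x/√(π) + 1 + O(x^4).
The coefficient of x^3 is -2/(3·√(π)).

Final answer: -2/(3·√(π))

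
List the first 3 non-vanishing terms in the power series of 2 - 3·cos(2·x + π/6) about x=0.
3·√(3)·x^2 + 3·x - 3·√(3)/2 + 2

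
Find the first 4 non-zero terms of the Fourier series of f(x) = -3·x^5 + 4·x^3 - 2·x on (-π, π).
(-772 - 6·π^4 + 128·π^2)·sin(x) + (-19·π^2 + 61/2 + 3·π^4)·sin(2·x) + (-2·π^4 - 164/27 + 64·π^2/9)·sin(3·x) + (-31·π^2/8 + 157/64 + 3·π^4/2)·sin(4·x)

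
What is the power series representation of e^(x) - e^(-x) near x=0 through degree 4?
x^3/3 + 2·x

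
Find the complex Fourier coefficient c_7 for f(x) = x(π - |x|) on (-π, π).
Compute the real Fourier coefficients first: a_7 = 0, b_7 = 8/(343·π).
Then c_7 = (a_7 − i·b_7)/2 = -4·i/(343·π).

Final answer: -4·i/(343·π)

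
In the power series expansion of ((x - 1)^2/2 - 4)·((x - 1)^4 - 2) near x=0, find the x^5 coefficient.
Expand to order 5: ((x - 1)^2/2 - 4)·((x - 1)^4 - 2) = -3·x^5 + 7·x^4/2 + 6·x^3 - 35·x^2/2 + 15·x + 7/2 + O(x^6).
The coefficient of x^5 is -3.

Final answer: -3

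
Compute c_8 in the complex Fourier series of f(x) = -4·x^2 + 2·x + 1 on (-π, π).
Compute the real Fourier coefficients first: a_8 = -1/4, b_8 = -1/2.
Then c_8 = (a_8 − i·b_8)/2 = -1/8 + i/4.

Final answer: -1/8 + i/4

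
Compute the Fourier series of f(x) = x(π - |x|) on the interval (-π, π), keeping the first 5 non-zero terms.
8·sin(x)/π + 8·sin(3·x)/(27·π) + 8·sin(5·x)/(125·π) + 8·sin(7·x)/(343·π) + 8·sin(9·x)/(729·π)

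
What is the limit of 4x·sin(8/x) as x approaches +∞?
As x → +∞: let u = 8/x → 0⁺; then 4·x·sin(8/x) = 4·8·sin(u)/u → 4·8·1 = 32.
Limit = 32.

Final answer: 32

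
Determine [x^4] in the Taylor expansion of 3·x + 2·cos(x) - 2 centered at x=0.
Expand to order 4: 3·x + 2·cos(x) - 2 = x^4/12 - x^2 + 3·x + O(x^5).
The coefficient of x^4 is 1/12.

Final answer: 1/12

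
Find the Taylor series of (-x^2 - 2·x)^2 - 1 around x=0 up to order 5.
x^4 + 4·x^3 + 4·x^2 - 1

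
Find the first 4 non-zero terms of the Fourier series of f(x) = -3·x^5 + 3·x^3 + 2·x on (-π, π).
(-752 - 6·π^4 + 126·π^2)·sin(x) + (-18·π^2 + 25 + 3·π^4)·sin(2·x) + (-2·π^4 - 80/27 + 58·π^2/9)·sin(3·x) + (-27·π^2/8 + 17/64 + 3·π^4/2)·sin(4·x)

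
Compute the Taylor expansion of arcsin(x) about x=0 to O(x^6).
3·x^5/40 + x^3/6 + x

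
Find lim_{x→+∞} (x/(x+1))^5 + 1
As x → +∞: x/(x+1) = 1/(1 + 1/x) → 1, and the 5th power of a limit-1 base also → 1; with the additive constant, 1 + 1 = 2.
Limit = 2.

Final answer: 2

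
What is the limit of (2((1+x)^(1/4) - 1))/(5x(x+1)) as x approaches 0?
Both numerator and denominator → 0 as x → 0; this is a 0/0 indeterminate form.
Expand each to leading order near x = 0: numerator ~ x/2, denominator ~ 5·x.
The limit of the ratio is 1/10.

Final answer: 1/10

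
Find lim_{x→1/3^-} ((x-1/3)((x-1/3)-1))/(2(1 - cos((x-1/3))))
Both numerator and denominator → 0 as x → 1/3^-; this is a 0/0 indeterminate form.
Expand each to leading order near x = 1/3: numerator ~ -(x - 1/3), denominator ~ (x - 1/3)^2.
The limit of the ratio is ∞.

Final answer: ∞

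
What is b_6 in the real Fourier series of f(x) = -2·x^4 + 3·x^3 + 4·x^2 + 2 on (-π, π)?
b_6 = (1/π) ∫_{-π}^{π} f(x)·sin(6x) dx.
Evaluate the integral (use parity and integration by parts as needed): b_6 = 1/6 - π^2.

Final answer: 1/6 - π^2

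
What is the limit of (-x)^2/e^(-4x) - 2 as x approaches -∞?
The quotient is an ∞/∞ indeterminate form as x → -∞.
Compare growth rates of the dominant terms (exponentials ≫ polynomials ≫ logarithms), or apply L'Hôpital's rule; the quotient → 0.
Adding the constant: 0 - 2 = -2. Limit = -2.

Final answer: -2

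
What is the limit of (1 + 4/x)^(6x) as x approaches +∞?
As x → +∞: write (1 + 4/x)^(6x) = ((1 + 4/x)^x)^6 → (e^4)^6 = e^24.
Limit = e^(24).

Final answer: e^(24)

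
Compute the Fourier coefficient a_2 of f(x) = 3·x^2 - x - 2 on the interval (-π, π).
a_2 = (1/π) ∫_{-π}^{π} f(x)·cos(2x) dx.
Evaluate the integral (use parity and integration by parts as needed): a_2 = 3.

Final answer: 3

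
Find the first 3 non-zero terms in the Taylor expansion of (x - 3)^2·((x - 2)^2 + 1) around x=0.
38·x^2 - 66·x + 45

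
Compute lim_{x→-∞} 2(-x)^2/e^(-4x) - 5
The quotient is an ∞/∞ indeterminate form as x → -∞.
Compare growth rates of the dominant terms (exponentials ≫ polynomials ≫ logarithms), or apply L'Hôpital's rule; the quotient → 0.
Adding the constant: 0 - 5 = -5. Limit = -5.

Final answer: -5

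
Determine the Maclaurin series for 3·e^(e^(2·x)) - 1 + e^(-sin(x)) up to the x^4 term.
x^4·(-1/8 + 30·e) + 20·e·x^3 + x^2·(1/2 + 12·e) + x·(-1 + 6·e) + 3·e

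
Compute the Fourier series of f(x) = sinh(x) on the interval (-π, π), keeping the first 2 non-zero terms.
sin(x)·sinh(π)/π - 4·sin(2·x)·sinh(π)/(5·π)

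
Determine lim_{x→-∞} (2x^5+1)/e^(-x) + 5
The quotient is an ∞/∞ indeterminate form as x → -∞.
Compare growth rates of the dominant terms (exponentials ≫ polynomials ≫ logarithms), or apply L'Hôpital's rule; the quotient → 0.
Adding the constant: 0 + 5 = 5. Limit = 5.

Final answer: 5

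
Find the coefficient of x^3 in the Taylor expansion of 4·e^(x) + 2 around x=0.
Expand to order 3: 4·e^(x) + 2 = 2·x^3/3 + 2·x^2 + 4·x + 6 + O(x^4).
The coefficient of x^3 is 2/3.

Final answer: 2/3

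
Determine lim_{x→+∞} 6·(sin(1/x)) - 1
Evaluate the dominant behaviour as x → +∞; each term tends to a finite value or vanishes.
Limit = -1.

Final answer: -1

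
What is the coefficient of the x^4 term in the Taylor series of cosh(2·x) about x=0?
Expand to order 4: cosh(2·x) = 2·x^4/3 + 2·x^2 + 1 + O(x^5).
The coefficient of x^4 is 2/3.

Final answer: 2/3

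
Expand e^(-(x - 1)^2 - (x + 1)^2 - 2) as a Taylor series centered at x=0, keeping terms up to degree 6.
-4·x^6·e^(-4)/3 + 2·x^4·e^(-4) - 2·x^2·e^(-4) + e^(-4)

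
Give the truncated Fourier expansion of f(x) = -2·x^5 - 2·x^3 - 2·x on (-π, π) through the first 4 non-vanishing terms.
(-460 - 4·π^4 + 76·π^2)·sin(x) + (-8·π^2 + 14 + 2·π^4)·sin(2·x) + (-4·π^4/3 - 196/81 + 44·π^2/27)·sin(3·x) + (-π^2/4 + 35/32 + π^4)·sin(4·x)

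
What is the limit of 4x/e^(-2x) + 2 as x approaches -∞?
The quotient is an ∞/∞ indeterminate form as x → -∞.
Compare growth rates of the dominant terms (exponentials ≫ polynomials ≫ logarithms), or apply L'Hôpital's rule; the quotient → 0.
Adding the constant: 0 + 2 = 2. Limit = 2.

Final answer: 2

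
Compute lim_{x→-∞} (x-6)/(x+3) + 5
Evaluate the dominant behaviour as x → -∞; each term tends to a finite value or vanishes.
Limit = 6.

Final answer: 6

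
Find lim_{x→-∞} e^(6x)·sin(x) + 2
Evaluate the dominant behaviour as x → -∞; each term tends to a finite value or vanishes.
Limit = 2.

Final answer: 2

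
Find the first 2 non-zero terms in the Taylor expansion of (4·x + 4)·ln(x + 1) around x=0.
2·x^2 + 4·x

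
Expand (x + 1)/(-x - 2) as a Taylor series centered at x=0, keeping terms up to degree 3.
-x^3/16 + x^2/8 - x/4 - 1/2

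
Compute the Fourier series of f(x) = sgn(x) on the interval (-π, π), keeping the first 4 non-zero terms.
4·sin(x)/π + 4·sin(3·x)/(3·π) + 4·sin(5·x)/(5·π) + 4·sin(7·x)/(7·π)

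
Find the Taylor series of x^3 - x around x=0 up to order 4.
x^3 - x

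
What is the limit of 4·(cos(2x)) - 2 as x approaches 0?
Direct substitution at x = 0 gives 2.

Final answer: 2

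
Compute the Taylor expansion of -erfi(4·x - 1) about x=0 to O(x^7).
53248·e·x^6/(15·√(π)) - 19456·e·x^5/(15·√(π)) + 1280·e·x^4/(3·√(π)) - 128·e·x^3/√(π) + 32·e·x^2/√(π) - 8·e·x/√(π) + erfi(1)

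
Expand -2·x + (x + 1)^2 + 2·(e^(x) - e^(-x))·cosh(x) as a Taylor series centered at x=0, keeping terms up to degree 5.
8·x^5/15 + 8·x^3/3 + x^2 + 4·x + 1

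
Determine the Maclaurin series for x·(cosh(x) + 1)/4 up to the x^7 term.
x^7/2880 + x^5/96 + x^3/8 + x/2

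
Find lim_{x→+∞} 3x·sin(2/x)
As x → +∞: let u = 2/x → 0⁺; then 3·x·sin(2/x) = 3·2·sin(u)/u → 3·2·1 = 6.
Limit = 6.

Final answer: 6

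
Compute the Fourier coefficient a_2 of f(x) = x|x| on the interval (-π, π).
a_2 = (1/π) ∫_{-π}^{π} f(x)·cos(2x) dx.
Evaluate the integral (use parity and integration by parts as needed): a_2 = 0.

Final answer: 0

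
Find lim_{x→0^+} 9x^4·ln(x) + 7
The product is a 0·∞ indeterminate form at x → 0⁺.
Rewrite the product as 9·ln(x) / x^(-4) and apply L'Hôpital, or use the standard hierarchy x^(-4) ≫ |ln x| as x → 0⁺.
The indeterminate product → 0, so the limit = 7.

Final answer: 7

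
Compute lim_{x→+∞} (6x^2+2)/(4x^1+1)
This is an ∞/∞ indeterminate form as x → +∞.
Divide numerator and denominator by x^2 and let the lower-order terms vanish; the numerator's degree 2 exceeds the denominator's degree 1, so the quotient diverges.
Limit = ∞.

Final answer: ∞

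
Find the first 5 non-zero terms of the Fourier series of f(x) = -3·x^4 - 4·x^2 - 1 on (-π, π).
(-128 + 24·π^2)·cos(x) + (5 - 6·π^2)·cos(2·x) + 8·π^2·cos(3·x)/3 + (-3·π^2/2 - 7/16)·cos(4·x) - 3·π^4/5 - 4·π^2/3 - 1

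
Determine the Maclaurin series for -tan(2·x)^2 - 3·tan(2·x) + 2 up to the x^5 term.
-64·x^5/5 - 32·x^4/3 - 8·x^3 - 4·x^2 - 6·x + 2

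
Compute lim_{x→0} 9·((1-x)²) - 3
Direct substitution at x = 0 gives 6.

Final answer: 6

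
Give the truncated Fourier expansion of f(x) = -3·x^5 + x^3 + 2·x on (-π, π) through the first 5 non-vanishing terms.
(-728 - 6·π^4 + 122·π^2)·sin(x) + (-16·π^2 + 22 + 3·π^4)·sin(2·x) + (-2·π^4 - 56/27 + 46·π^2/9)·sin(3·x) + (-19·π^2/8 - 7/64 + 3·π^4/2)·sin(4·x) + (-6·π^4/5 + 296/625 + 34·π^2/25)·sin(5·x)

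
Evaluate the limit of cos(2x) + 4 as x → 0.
Direct substitution at x = 0 gives 5.

Final answer: 5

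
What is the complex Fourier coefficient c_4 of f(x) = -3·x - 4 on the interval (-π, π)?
Compute the real Fourier coefficients first: a_4 = 0, b_4 = 3/2.
Then c_4 = (a_4 − i·b_4)/2 = -3·i/4.

Final answer: -3·i/4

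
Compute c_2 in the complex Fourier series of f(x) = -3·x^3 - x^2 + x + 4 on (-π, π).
Compute the real Fourier coefficients first: a_2 = -1, b_2 = -11/2 + 3·π^2.
Then c_2 = (a_2 − i·b_2)/2 = -1/2 - 3·i·π^2/2 + 11·i/4.

Final answer: -1/2 - 3·i·π^2/2 + 11·i/4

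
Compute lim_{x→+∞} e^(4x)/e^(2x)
This is an ∞/∞ indeterminate form as x → +∞.
Rewrite e^(4x)/e^(2x) = e^((4−2)x) = e^(2x); the exponent coefficient is 2 > 0 so e^(2x) → ∞.
Limit = ∞.

Final answer: ∞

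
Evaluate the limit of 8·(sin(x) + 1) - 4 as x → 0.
Direct substitution at x = 0 gives 4.

Final answer: 4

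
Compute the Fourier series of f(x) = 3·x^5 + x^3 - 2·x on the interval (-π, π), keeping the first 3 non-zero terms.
(-118·π^2 + 6·π^4 + 704)·sin(x) + (-3·π^4 - 19 + 14·π^2)·sin(2·x) + (-34·π^2/9 + 32/27 + 2·π^4)·sin(3·x)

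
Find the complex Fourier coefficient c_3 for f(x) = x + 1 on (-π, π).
Compute the real Fourier coefficients first: a_3 = 0, b_3 = 2/3.
Then c_3 = (a_3 − i·b_3)/2 = -i/3.

Final answer: -i/3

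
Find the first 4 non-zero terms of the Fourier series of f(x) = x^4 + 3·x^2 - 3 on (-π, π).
(36 - 8·π^2)·cos(x) + 2·π^2·cos(2·x) + (-8·π^2/9 - 20/27)·cos(3·x) - 3 + π^2 + π^4/5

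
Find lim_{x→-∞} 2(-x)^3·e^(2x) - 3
The product is a 0·∞ indeterminate form at x → -∞.
Rewrite the product as 2(-x)^3 / e^(-2x) (an ∞/∞ form) and apply L'Hôpital, or use the standard hierarchy e^(2|x|) ≫ |(-x)^3| as x → -∞.
The indeterminate product → 0, so the limit = -3.

Final answer: -3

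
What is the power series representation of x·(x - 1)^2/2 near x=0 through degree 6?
x^3/2 - x^2 + x/2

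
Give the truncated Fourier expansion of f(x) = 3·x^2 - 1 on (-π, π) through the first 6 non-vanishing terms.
-12·cos(x) + 3·cos(2·x) - 4·cos(3·x)/3 + 3·cos(4·x)/4 - 12·cos(5·x)/25 - 1 + π^2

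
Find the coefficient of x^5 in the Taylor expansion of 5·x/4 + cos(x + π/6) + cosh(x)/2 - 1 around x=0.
Expand to order 5: 5·x/4 + cos(x + π/6) + cosh(x)/2 - 1 = -x^5/240 + x^4·(1/48 + √(3)/48) + x^3/12 + x^2·(1/4 - √(3)/4) + 3·x/4 - 1/2 + √(3)/2 + O(x^6).
The coefficient of x^5 is -1/240.

Final answer: -1/240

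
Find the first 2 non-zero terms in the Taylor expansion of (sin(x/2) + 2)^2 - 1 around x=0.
2·x + 3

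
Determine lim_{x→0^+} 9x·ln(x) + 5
The product is a 0·∞ indeterminate form at x → 0⁺.
Rewrite the product as 9·ln(x) / x^(-1) and apply L'Hôpital, or use the standard hierarchy x^(-1) ≫ |ln x| as x → 0⁺.
The indeterminate product → 0, so the limit = 5.

Final answer: 5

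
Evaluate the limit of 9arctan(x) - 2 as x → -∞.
Evaluate the dominant behaviour as x → -∞; each term tends to a finite value or vanishes.
Limit = -9·π/2 - 2.

Final answer: -9·π/2 - 2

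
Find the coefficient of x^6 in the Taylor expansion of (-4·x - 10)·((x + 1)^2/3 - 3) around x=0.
Expand to order 6: (-4·x - 10)·((x + 1)^2/3 - 3) = -4·x^3/3 - 6·x^2 + 4·x + 80/3 + O(x^7).
The coefficient of x^6 is 0.

Final answer: 0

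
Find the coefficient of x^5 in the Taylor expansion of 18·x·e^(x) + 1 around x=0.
Expand to order 5: 18·x·e^(x) + 1 = 3·x^5/4 + 3·x^4 + 9·x^3 + 18·x^2 + 18·x + 1 + O(x^6).
The coefficient of x^5 is 3/4.

Final answer: 3/4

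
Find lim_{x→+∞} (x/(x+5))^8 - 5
As x → +∞: x/(x+5) = 1/(1 + 5/x) → 1, and the 8th power of a limit-1 base also → 1; with the additive constant, 1 - 5 = -4.
Limit = -4.

Final answer: -4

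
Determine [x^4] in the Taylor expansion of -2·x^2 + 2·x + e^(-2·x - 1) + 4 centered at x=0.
Expand to order 4: -2·x^2 + 2·x + e^(-2·x - 1) + 4 = 2·x^4·e^(-1)/3 - 4·x^3·e^(-1)/3 + x^2·(-2 + 2·e^(-1)) + x·(2 - 2·e^(-1)) + e^(-1) + 4 + O(x^5).
The coefficient of x^4 is 2·e^(-1)/3.

Final answer: 2·e^(-1)/3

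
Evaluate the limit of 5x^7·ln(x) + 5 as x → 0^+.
The product is a 0·∞ indeterminate form at x → 0⁺.
Rewrite the product as 5·ln(x) / x^(-7) and apply L'Hôpital, or use the standard hierarchy x^(-7) ≫ |ln x| as x → 0⁺.
The indeterminate product → 0, so the limit = 5.

Final answer: 5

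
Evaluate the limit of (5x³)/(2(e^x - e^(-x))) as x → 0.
Both numerator and denominator → 0 as x → 0; this is a 0/0 indeterminate form.
Expand each to leading order near x = 0: numerator ~ 5·x^3, denominator ~ 4·x.
The limit of the ratio is 0.

Final answer: 0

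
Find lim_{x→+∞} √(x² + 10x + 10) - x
As x → +∞: multiply by the conjugate to get (10x+10)/(√(x²+10x+10)+x); the denominator ~ 2x, so the limit is 10/2 = 5.
Limit = 5.

Final answer: 5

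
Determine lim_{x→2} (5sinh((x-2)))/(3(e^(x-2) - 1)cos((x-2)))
Both numerator and denominator → 0 as x → 2; this is a 0/0 indeterminate form.
Expand each to leading order near x = 2: numerator ~ 5·(x - 2), denominator ~ 3·(x - 2).
The limit of the ratio is 5/3.

Final answer: 5/3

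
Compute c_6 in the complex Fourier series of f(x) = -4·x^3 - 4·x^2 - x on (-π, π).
Compute the real Fourier coefficients first: a_6 = -4/9, b_6 = 1/9 + 4·π^2/3.
Then c_6 = (a_6 − i·b_6)/2 = -2/9 - 2·i·π^2/3 - i/18.

Final answer: -2/9 - 2·i·π^2/3 - i/18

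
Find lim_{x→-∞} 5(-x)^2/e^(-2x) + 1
The quotient is an ∞/∞ indeterminate form as x → -∞.
Compare growth rates of the dominant terms (exponentials ≫ polynomials ≫ logarithms), or apply L'Hôpital's rule; the quotient → 0.
Adding the constant: 0 + 1 = 1. Limit = 1.

Final answer: 1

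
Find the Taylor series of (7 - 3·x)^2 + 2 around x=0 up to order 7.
9·x^2 - 42·x + 51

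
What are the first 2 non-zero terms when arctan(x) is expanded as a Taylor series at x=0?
-x^3/3 + x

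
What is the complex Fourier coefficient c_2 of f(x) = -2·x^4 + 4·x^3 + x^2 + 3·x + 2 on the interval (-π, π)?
Compute the real Fourier coefficients first: a_2 = 7 - 4·π^2, b_2 = 3 - 4·π^2.
Then c_2 = (a_2 − i·b_2)/2 = -2·π^2 + 7/2 - 3·i/2 + 2·i·π^2.

Final answer: -2·π^2 + 7/2 - 3·i/2 + 2·i·π^2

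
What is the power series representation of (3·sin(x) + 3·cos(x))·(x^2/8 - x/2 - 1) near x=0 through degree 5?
-3·x^5/20 - x^4/16 + 13·x^3/8 + 3·x^2/8 - 9·x/2 - 3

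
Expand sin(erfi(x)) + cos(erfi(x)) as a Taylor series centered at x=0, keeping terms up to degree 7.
x^7·(-38/(45·π^(3/2)) - 8/(315·π^(7/2)) + 4/(9·π^(5/2)) + 1/(21·√(π))) + x^6·(-28/(45·π) - 4/(45·π^3) + 8/(9·π^2)) + x^5·(-4/(3·π^(3/2)) + 4/(15·π^(5/2)) + 1/(5·√(π))) + x^4·(-4/(3·π) + 2/(3·π^2)) + x^3·(-4/(3·π^(3/2)) + 2/(3·√(π))) - 2·x^2/π + 2·x/√(π) + 1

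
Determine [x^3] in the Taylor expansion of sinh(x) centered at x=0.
Expand to order 3: sinh(x) = x^3/6 + x + O(x^4).
The coefficient of x^3 is 1/6.

Final answer: 1/6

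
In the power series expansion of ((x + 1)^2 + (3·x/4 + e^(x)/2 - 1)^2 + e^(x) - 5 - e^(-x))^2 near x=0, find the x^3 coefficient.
197/32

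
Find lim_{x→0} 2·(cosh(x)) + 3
Direct substitution at x = 0 gives 5.

Final answer: 5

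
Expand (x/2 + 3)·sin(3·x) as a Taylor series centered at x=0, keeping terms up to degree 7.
-729·x^7/560 + 81·x^6/80 + 243·x^5/40 - 9·x^4/4 - 27·x^3/2 + 3·x^2/2 + 9·x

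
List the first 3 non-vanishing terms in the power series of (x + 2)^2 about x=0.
x^2 + 4·x + 4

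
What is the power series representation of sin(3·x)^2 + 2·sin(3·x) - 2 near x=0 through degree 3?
-9·x^3 + 9·x^2 + 6·x - 2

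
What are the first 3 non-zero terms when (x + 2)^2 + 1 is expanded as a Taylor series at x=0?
x^2 + 4·x + 5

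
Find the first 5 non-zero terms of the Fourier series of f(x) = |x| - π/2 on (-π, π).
-4·cos(x)/π - 4·cos(3·x)/(9·π) - 4·cos(5·x)/(25·π) - 4·cos(7·x)/(49·π) - 4·cos(9·x)/(81·π)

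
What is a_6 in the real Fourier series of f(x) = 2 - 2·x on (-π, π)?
a_6 = (1/π) ∫_{-π}^{π} f(x)·cos(6x) dx.
Evaluate the integral (use parity and integration by parts as needed): a_6 = 0.

Final answer: 0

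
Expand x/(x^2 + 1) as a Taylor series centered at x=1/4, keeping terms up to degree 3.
4/17 + 240·(x - 1/4)/289 - 3008·(x - 1/4)^2/4913 - 41216·(x - 1/4)^3/83521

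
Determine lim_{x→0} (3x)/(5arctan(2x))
Both numerator and denominator → 0 as x → 0; this is a 0/0 indeterminate form.
Expand each to leading order near x = 0: numerator ~ 3·x, denominator ~ 10·x.
The limit of the ratio is 3/10.

Final answer: 3/10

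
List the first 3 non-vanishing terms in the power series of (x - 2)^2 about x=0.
x^2 - 4·x + 4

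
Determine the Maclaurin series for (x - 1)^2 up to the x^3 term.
x^2 - 2·x + 1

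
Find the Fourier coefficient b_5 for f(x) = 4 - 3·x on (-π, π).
b_5 = (1/π) ∫_{-π}^{π} f(x)·sin(5x) dx.
Evaluate the integral (use parity and integration by parts as needed): b_5 = -6/5.

Final answer: -6/5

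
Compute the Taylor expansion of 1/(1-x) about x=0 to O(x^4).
x^3 + x^2 + x + 1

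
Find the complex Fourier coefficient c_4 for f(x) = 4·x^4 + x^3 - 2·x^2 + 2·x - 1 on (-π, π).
Compute the real Fourier coefficients first: a_4 = -5/4 + 2·π^2, b_4 = -π^2/2 - 13/16.
Then c_4 = (a_4 − i·b_4)/2 = -5/8 + π^2 + 13·i/32 + i·π^2/4.

Final answer: -5/8 + π^2 + 13·i/32 + i·π^2/4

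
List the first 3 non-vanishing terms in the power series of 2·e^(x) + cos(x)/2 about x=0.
3·x^2/4 + 2·x + 5/2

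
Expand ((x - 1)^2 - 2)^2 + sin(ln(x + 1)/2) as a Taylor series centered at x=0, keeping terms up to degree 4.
29·x^4/32 - 185·x^3/48 + 7·x^2/4 + 9·x/2 + 1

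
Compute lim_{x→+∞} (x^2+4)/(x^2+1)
This is an ∞/∞ indeterminate form as x → +∞.
Divide numerator and denominator by x^2 and let the lower-order terms vanish; the leading terms give 1/1 = 1.
Limit = 1.

Final answer: 1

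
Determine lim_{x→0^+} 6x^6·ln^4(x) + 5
The product is a 0·∞ indeterminate form at x → 0⁺.
Rewrite the product as 6·ln^4(x) / x^(-6) and apply L'Hôpital, or use the standard hierarchy x^(-6) ≫ |ln x|^4 as x → 0⁺.
The indeterminate product → 0, so the limit = 5.

Final answer: 5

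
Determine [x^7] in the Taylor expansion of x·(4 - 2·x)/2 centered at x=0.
Expand to order 7: x·(4 - 2·x)/2 = -x^2 + 2·x + O(x^8).
The coefficient of x^7 is 0.

Final answer: 0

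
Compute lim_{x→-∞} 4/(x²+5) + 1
Evaluate the dominant behaviour as x → -∞; each term tends to a finite value or vanishes.
Limit = 1.

Final answer: 1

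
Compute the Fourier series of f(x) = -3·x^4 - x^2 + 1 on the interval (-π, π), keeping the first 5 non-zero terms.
(-140 + 24·π^2)·cos(x) + (8 - 6·π^2)·cos(2·x) + (-4/3 + 8·π^2/3)·cos(3·x) + (5/16 - 3·π^2/2)·cos(4·x) - 3·π^4/5 - π^2/3 + 1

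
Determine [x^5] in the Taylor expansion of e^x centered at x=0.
Expand to order 5: e^x = x^5/120 + x^4/24 + x^3/6 + x^2/2 + x + 1 + O(x^6).
The coefficient of x^5 is 1/120.

Final answer: 1/120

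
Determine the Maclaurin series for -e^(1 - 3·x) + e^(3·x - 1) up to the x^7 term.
x^7·(243·e^(-1)/560 + 243·e/560) + x^6·(-81·e/80 + 81·e^(-1)/80) + x^5·(81·e^(-1)/40 + 81·e/40) + x^4·(-27·e/8 + 27·e^(-1)/8) + x^3·(9·e^(-1)/2 + 9·e/2) + x^2·(-9·e/2 + 9·e^(-1)/2) + x·(3·e^(-1) + 3·e) - e + e^(-1)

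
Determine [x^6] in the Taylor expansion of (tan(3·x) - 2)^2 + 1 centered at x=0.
Expand to order 6: (tan(3·x) - 2)^2 + 1 = 1377·x^6/5 - 648·x^5/5 + 54·x^4 - 36·x^3 + 9·x^2 - 12·x + 5 + O(x^7).
The coefficient of x^6 is 1377/5.

Final answer: 1377/5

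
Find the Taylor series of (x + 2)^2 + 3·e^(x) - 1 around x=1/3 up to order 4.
3·e^(1/3) + 40/9 + (3·e^(1/3) + 14/3)·(x - 1/3) + (1 + 3·e^(1/3)/2)·(x - 1/3)^2 + e^(1/3)·(x - 1/3)^3/2 + e^(1/3)·(x - 1/3)^4/8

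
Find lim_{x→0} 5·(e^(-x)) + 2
Direct substitution at x = 0 gives 7.

Final answer: 7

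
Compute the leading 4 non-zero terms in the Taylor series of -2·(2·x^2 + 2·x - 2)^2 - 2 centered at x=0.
-16·x^3 + 8·x^2 + 16·x - 10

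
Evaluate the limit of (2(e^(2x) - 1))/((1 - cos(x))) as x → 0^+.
Both numerator and denominator → 0 as x → 0^+; this is a 0/0 indeterminate form.
Expand each to leading order near x = 0: numerator ~ 4·x, denominator ~ x^2/2.
The limit of the ratio is ∞.

Final answer: ∞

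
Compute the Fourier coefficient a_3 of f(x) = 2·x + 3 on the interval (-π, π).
a_3 = (1/π) ∫_{-π}^{π} f(x)·cos(3x) dx.
Evaluate the integral (use parity and integration by parts as needed): a_3 = 0.

Final answer: 0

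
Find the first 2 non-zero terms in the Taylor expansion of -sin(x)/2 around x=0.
x^3/12 - x/2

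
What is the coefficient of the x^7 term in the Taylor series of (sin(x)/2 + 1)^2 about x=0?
Expand to order 7: (sin(x)/2 + 1)^2 = -x^7/5040 + x^6/90 + x^5/120 - x^4/12 - x^3/6 + x^2/4 + x + 1 + O(x^8).
The coefficient of x^7 is -1/5040.

Final answer: -1/5040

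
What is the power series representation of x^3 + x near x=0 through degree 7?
x^3 + x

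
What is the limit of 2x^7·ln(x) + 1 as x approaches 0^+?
The product is a 0·∞ indeterminate form at x → 0⁺.
Rewrite the product as 2·ln(x) / x^(-7) and apply L'Hôpital, or use the standard hierarchy x^(-7) ≫ |ln x| as x → 0⁺.
The indeterminate product → 0, so the limit = 1.

Final answer: 1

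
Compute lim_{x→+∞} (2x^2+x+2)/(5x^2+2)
This is an ∞/∞ indeterminate form as x → +∞.
Divide numerator and denominator by x^2 and let the lower-order terms vanish; the leading terms give 2/5.
Limit = 2/5.

Final answer: 2/5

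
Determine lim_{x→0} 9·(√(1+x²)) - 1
Direct substitution at x = 0 gives 8.

Final answer: 8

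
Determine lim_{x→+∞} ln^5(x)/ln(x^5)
This is an ∞/∞ indeterminate form as x → +∞.
Write ln(x^5) = 5·ln(x), reducing the quotient to ln^4(x)/5 → ∞.
Limit = ∞.

Final answer: ∞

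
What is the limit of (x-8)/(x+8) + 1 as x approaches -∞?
Evaluate the dominant behaviour as x → -∞; each term tends to a finite value or vanishes.
Limit = 2.

Final answer: 2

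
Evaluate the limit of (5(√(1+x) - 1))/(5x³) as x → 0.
Both numerator and denominator → 0 as x → 0; this is a 0/0 indeterminate form.
Expand each to leading order near x = 0: numerator ~ 5·x/2, denominator ~ 5·x^3.
The limit of the ratio is ∞.

Final answer: ∞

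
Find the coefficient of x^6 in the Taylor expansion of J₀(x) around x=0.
Expand to order 6: J₀(x) = -x^6/2304 + x^4/64 - x^2/4 + 1 + O(x^7).
The coefficient of x^6 is -1/2304.

Final answer: -1/2304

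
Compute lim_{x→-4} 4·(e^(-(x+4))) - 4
Direct substitution at x = -4 gives 0.

Final answer: 0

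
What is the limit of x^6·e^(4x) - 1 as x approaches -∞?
The product is a 0·∞ indeterminate form at x → -∞.
Rewrite the product as x^6 / e^(-4x) (an ∞/∞ form) and apply L'Hôpital, or use the standard hierarchy e^(4|x|) ≫ |x^6| as x → -∞.
The indeterminate product → 0, so the limit = -1.

Final answer: -1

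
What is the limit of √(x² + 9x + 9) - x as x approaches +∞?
This is an ∞ − ∞ indeterminate form.
Multiply and divide by the conjugate √(x²+9x + 9) + x; the x² terms cancel, leaving (9x + 9)/(√(x²+9x + 9)+x) → 9/2.
Limit = 9/2.

Final answer: 9/2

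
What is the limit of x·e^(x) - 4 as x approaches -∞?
The product is a 0·∞ indeterminate form at x → -∞.
Rewrite the product as x / e^(-x) (an ∞/∞ form) and apply L'Hôpital, or use the standard hierarchy e^(|x|) ≫ |x| as x → -∞.
The indeterminate product → 0, so the limit = -4.

Final answer: -4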